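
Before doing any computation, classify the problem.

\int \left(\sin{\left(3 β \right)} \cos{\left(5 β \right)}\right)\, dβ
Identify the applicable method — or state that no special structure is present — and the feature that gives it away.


Technique: a trigonometric identity — the identity turns \sin{\left(3 β \right)} \cos{\left(5 β \right)} into two lone cosines/sines, each trivially integrable.


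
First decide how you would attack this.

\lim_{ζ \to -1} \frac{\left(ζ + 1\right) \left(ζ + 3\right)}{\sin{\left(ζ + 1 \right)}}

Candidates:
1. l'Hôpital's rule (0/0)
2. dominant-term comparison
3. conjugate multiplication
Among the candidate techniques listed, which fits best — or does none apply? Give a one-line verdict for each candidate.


Verdict: l'Hôpital's rule (0/0) — plug in -1: top and bottom both hit zero, so differentiate each and retry. One could equally expand both pieces locally and compare leading terms; the rule does that in one stroke.
- l'Hôpital's rule (0/0): applicable, and directly so.
- dominant-term comparison: this limit is not decided by comparing polynomial growth at infinity.
- conjugate multiplication: rationalization has no target — no divergent radical difference appears.


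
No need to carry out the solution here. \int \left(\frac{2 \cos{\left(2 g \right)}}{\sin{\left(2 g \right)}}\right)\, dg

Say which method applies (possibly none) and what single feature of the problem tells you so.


Best approach: u-substitution — everything non-trivial happens through the inner expression \sin{\left(2 g \right)}, and its derivative accounts for the remaining factor up to a constant, so set u = \sin{\left(2 g \right)}.


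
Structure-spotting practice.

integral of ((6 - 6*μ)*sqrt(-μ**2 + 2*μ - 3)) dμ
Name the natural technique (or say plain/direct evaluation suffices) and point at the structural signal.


Diagnosis: u-substitution — set u = -μ**2 + 2*μ - 3: a constant multiple of its derivative, namely 6 - 6*μ, is present as a factor once the integrand is collected, so the du is sitting there waiting.


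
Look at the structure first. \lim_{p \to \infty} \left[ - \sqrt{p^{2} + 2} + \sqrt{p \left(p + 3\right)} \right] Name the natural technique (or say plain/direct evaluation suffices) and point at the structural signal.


Technique: conjugate multiplication — the ∞ − ∞ radical form is the exact trigger for the conjugate maneuver.


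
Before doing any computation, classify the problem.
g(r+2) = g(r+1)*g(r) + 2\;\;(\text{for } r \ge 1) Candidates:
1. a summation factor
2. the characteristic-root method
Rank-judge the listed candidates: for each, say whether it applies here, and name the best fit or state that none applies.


Verdict: no special technique — no ansatz, no master substitution, no summation factor survives the nonlinearity here.
- a summation factor: no summation factor applies — the rule is not linear in the sequence values.
- the characteristic-root method — nonlinearity rules out exponential-mode superposition from the start.


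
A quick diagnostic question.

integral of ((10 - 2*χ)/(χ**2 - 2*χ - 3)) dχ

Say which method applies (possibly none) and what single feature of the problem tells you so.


Diagnosis: partial fractions — rational integrand, reducible denominator χ**2 - 2*χ - 3: decompose first, integrate second.


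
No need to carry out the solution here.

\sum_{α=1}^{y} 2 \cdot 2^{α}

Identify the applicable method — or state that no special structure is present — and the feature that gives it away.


Best approach: the geometric series formula — each term is 2 times the previous one, so the geometric-series formula applies directly.


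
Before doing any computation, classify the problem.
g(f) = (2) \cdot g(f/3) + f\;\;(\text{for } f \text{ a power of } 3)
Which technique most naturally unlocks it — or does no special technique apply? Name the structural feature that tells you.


Technique: the master substitution — treat m = log base 3 of f as the new clock: one recursion step advances m by one while f scales by 3.


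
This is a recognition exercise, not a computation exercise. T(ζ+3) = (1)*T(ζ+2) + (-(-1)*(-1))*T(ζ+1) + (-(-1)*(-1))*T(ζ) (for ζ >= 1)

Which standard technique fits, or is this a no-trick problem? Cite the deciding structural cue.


Diagnosis: the characteristic-root method — because shifting ζ leaves the equation's coefficients unchanged, exponential trials reduce it to algebra.


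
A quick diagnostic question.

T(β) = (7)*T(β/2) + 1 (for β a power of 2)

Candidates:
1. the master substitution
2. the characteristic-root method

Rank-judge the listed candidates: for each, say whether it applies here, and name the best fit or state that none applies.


Method: the master substitution — the index is divided (β/2), not shifted — substitute β = 2^m to straighten it into a shift recurrence.
- the master substitution — applies; the problem has the shape this method handles.
- the characteristic-root method: a divided-index call is not the fixed-shift linear shape that characteristic roots solve.


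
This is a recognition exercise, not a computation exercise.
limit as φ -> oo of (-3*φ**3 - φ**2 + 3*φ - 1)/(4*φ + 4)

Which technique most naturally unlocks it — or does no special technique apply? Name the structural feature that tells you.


Best approach: dominant-term comparison — at large φ only the top-degree terms survive; compare the leading terms and the limit falls out. Viewed as a single quotient this is an ∞/∞ form — an at-infinity application of l'Hôpital's rule would also resolve it; comparing leading growth reads the answer without differentiating.


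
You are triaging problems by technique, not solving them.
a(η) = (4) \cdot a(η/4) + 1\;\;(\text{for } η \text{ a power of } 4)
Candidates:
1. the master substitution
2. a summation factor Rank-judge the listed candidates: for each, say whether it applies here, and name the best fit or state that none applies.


Diagnosis: the master substitution — treat m = log base 4 of η as the new clock: one recursion step advances m by one while η scales by 4.
- the master substitution — applicable, and directly so.
- a summation factor — the recursion divides its index rather than shifting it — there is no previous-term chain for a summation factor to telescope.


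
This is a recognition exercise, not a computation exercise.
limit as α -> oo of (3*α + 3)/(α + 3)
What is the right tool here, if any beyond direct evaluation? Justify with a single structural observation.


Technique: dominant-term comparison — as α grows, only the highest-degree terms matter — compare leading terms and read the limit off. Viewed as a single quotient this is an ∞/∞ form — an at-infinity application of l'Hôpital's rule would also resolve it; comparing leading growth reads the answer without differentiating.


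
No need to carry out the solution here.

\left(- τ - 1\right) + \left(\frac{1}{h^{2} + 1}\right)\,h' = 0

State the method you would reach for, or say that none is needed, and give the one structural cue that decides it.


Best approach: separation of variables — solved for the derivative, the right side splits multiplicatively into a function of each variable alone — divide and integrate each side. The equation is exact as it stands too — a potential function exists — though separation reads the split structure directly.


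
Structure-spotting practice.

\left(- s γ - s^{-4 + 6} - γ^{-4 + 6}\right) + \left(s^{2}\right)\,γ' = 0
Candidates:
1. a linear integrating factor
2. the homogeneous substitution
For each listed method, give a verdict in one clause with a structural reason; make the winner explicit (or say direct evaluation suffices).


Method: the homogeneous substitution — scaling s and γ together leaves the slope fixed — it depends only on γ/s, so substitute the ratio.
- a linear integrating factor — the unknown enters nonlinearly (through a power, a denominator, or a transcendental function), which the linear integrating-factor recipe cannot absorb as-is — any repair would come from a preliminary substitution, not the factor.
- the homogeneous substitution — a fit — the right tool for this form.


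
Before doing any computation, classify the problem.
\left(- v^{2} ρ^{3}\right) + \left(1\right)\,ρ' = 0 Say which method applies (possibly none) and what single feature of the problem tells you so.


Verdict: separation of variables — solved for the derivative, the right side splits multiplicatively into a function of each variable alone — divide and integrate each side.


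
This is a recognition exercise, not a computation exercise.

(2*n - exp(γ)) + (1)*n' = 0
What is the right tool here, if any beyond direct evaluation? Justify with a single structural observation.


Diagnosis: a linear integrating factor — n appears only to the first power with coefficient 2 — the classic integrating-factor setup.


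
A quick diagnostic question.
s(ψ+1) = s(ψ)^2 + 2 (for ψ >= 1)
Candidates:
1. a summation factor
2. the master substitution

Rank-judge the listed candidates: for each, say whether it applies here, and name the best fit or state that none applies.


Best approach: no special technique — no ansatz, no master substitution, no summation factor survives the nonlinearity here.
- a summation factor — no summation factor applies — the rule is not linear in the sequence values.
- the master substitution — the recursion steps by a constant offset, so exponential reindexing is pointless.


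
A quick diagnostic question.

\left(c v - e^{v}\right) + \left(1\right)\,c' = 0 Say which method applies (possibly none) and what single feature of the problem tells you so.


Technique: a linear integrating factor — the equation is linear in c with coefficient v; multiplying by the integrating factor exp(∫v) makes the left side a perfect derivative.


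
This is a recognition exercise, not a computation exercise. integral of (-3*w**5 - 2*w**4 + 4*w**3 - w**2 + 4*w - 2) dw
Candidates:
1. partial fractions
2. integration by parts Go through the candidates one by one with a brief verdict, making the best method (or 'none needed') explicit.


Diagnosis: no special technique — the integrand is a sum of constant multiples of powers of w — integrate term by term.
- partial fractions — the expression is not a ratio of polynomials that decomposes further.
- integration by parts: parts would only shuffle a directly integrable integrand.


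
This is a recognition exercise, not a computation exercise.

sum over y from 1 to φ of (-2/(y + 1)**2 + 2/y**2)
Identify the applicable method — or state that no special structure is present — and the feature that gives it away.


Verdict: telescoping — the summand is built as 2/y**2 minus its own successor — adjacent terms annihilate down the line.


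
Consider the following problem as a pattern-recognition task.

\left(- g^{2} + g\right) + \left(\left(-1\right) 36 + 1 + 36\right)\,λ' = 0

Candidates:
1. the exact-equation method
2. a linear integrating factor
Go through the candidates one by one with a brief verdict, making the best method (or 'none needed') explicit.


Method: no special technique — solved for the derivative, λ never appears on the right — this is a direct integration in g, not a differential-equations problem at heart.
- the exact-equation method — with the unknown absent from both coefficients, the cross-partial test holds emptily — nothing for the exact method to work on.
- a linear integrating factor: with the unknown absent the integrating factor is a formality; direct integration is the working structure.


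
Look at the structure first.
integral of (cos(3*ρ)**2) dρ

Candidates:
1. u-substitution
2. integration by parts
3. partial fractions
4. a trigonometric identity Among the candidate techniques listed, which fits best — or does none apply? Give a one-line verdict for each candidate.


Method: a trigonometric identity — cos(3*ρ)**2 carries an even exponent — trade it for double-angle cosines before integrating.
- u-substitution — no subexpression of the integrand pairs with its own derivative as a factor — individual terms may offer their own substitutions, but any change of variable covering the whole integral would have to be constructed from outside the expression.
- integration by parts: not the fit here: there is no polynomial factor to ladder down — parts can still close the trigonometric product by recursion, though the identity rewrite is the direct route.
- partial fractions — there is no rational-function structure to decompose.
- a trigonometric identity: yes — fits the structure here.


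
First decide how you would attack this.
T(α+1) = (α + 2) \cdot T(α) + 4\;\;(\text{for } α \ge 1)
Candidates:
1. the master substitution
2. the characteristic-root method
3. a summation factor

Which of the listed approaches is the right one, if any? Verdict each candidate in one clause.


Method: a summation factor — one-term recursion with variable weight α + 2 is solved by product normalization, not by root-finding.
- the master substitution — the recursive argument is a shift of the index, not a fixed fraction of it.
- the characteristic-root method — the coefficients vary with the index, breaking the constant-coefficient structure the method needs.
- a summation factor: applies; the problem has the shape this method handles.


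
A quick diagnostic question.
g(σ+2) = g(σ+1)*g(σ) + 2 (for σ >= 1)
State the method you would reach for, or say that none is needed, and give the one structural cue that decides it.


Best approach: no special technique — no ansatz, no master substitution, no summation factor survives the nonlinearity here.


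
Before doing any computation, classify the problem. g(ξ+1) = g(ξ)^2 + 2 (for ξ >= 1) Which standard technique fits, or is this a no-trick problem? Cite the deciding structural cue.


Best approach: no special technique — the sequence value feeds back through itself nonlinearly — linear superposition fails, and every superposition-based closed form fails with it.


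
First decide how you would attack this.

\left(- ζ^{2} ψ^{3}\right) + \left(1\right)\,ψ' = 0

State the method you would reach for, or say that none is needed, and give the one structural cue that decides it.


Method: separation of variables — solved for the derivative, the right side splits multiplicatively into a function of each variable alone — divide and integrate each side.


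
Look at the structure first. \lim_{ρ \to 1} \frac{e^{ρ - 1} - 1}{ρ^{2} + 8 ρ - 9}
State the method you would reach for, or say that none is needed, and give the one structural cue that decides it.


Method: l'Hôpital's rule (0/0) — numerator and denominator both vanish at 1 — a genuine 0/0 form, which is exactly when l'Hôpital applies. Known elementary limits would finish this too — the rule just bypasses the case analysis.


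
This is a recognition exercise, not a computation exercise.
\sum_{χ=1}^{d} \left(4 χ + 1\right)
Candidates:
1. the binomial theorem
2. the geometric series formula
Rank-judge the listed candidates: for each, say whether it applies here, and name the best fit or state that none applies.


Best approach: no special technique — Faulhaber territory: sum each constant-multiple power of χ with its closed-form formula, no trick required.
- the binomial theorem: there is no sum-raised-to-a-power identity hiding in these terms.
- the geometric series formula: there is no constant term-to-term ratio.


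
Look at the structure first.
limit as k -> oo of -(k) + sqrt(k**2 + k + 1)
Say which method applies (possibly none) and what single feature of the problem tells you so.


Verdict: conjugate multiplication — this difference gives up after one conjugate multiplication — the radical structure cancels against its conjugate.


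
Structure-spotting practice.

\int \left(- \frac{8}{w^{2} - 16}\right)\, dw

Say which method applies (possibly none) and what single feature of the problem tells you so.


Technique: partial fractions — once w^{2} - 16 is factored, each root contributes a simple-fraction term; integrate them one at a time.


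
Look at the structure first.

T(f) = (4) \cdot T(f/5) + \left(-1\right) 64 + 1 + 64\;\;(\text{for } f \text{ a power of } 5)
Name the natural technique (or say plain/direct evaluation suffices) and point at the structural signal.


Best approach: the master substitution — the argument contracts 5-fold per step: reindex f exponentially and solve the linear recurrence in the new index.


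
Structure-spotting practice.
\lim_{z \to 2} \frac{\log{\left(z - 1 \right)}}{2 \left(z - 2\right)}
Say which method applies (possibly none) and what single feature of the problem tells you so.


Method: l'Hôpital's rule (0/0) — substituting 2 gives 0 over 0; differentiate top and bottom once and re-evaluate. A first-order expansion at the point is an equally standard path; the rule packages it.


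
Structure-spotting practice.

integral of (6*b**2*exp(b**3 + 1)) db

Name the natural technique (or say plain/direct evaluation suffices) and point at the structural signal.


Best approach: u-substitution — the only nontrivial dependence routes through b**3 + 1, whose derivative supplies the leftover factor up to a constant multiple — u = b**3 + 1 flattens it.


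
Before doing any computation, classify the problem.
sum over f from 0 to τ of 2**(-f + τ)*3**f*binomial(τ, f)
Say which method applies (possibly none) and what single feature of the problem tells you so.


Technique: the binomial theorem — binomial coefficients against complementary powers of 3 and 2: recognize the binomial expansion and resum.


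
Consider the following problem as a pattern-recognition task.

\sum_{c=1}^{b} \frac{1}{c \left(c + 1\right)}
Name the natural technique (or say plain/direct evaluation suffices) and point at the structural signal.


Method: telescoping — integer-spaced poles in \frac{1}{c \left(c + 1\right)} are the telescoping signature in disguise.


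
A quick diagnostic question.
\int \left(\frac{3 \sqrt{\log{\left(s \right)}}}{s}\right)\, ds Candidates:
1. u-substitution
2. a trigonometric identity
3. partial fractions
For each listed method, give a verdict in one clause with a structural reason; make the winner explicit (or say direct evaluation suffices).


Technique: u-substitution — structure check: outer function, inner expression \log{\left(s \right)}, inner derivative as a factor — the classic u = \log{\left(s \right)} pattern.
- u-substitution — yes, a natural case for it.
- a trigonometric identity — there is no trigonometric structure at all — the integrand carries no sine or cosine to rewrite.
- partial fractions — the expression is not a ratio of polynomials that decomposes further.


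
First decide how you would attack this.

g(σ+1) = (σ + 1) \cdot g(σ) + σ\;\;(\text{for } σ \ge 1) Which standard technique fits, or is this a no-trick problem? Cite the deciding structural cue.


Method: a summation factor — rescale the sequence by the product of the weights σ + 1 so far — the recurrence collapses to a plain running sum.


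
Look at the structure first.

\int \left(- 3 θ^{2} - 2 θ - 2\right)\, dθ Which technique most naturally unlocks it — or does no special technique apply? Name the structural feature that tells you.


Technique: no special technique — nothing composite, nothing rational, nothing trigonometric — each constant-multiple power of θ integrates by the power rule alone.


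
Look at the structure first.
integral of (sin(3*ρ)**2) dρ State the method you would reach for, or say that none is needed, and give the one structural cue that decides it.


Technique: a trigonometric identity — the even trigonometric power sin(3*ρ)**2 reduces by a double-angle identity before any integration is attempted.


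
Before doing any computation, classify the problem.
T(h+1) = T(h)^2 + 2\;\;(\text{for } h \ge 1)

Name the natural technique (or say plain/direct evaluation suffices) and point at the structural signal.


Technique: no special technique — the recurrence is nonlinear in the sequence values; study it directly, no linear machinery applies.


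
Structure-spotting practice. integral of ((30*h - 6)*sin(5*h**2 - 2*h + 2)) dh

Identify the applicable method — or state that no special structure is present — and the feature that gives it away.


Method: u-substitution — the only nontrivial dependence routes through 5*h**2 - 2*h + 2, whose derivative supplies the leftover factor up to a constant multiple — u = 5*h**2 - 2*h + 2 flattens it.


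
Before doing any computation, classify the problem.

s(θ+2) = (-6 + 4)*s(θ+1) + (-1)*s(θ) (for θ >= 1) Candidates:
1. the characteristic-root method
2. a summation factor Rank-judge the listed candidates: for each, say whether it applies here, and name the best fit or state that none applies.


Method: the characteristic-root method — this is the constant-coefficient homogeneous case — the whole solution in θ reduces to a polynomial's roots.
- the characteristic-root method — applies; the problem has the shape this method handles.
- a summation factor — a summation factor telescopes one-step recursions; this one carries higher-order memory.


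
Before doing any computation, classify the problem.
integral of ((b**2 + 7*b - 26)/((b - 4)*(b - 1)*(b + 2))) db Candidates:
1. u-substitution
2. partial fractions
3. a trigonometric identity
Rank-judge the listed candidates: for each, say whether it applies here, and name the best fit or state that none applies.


Technique: partial fractions — the bottom factors while the top stays lower-degree — split into simple fractions and integrate piece by piece.
- u-substitution: no subexpression of the integrand serves as a whole-integral substitution inner — individual terms may offer their own, but none carries its derivative as a factor of the full integrand; a working change of variable would have to be constructed from outside the expression.
- partial fractions: yes — fits the structure here.
- a trigonometric identity: with no trigonometric functions present, identity rewriting has no target.


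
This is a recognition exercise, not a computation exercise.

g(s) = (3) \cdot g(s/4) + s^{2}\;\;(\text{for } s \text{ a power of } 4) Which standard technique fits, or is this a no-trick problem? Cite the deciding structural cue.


Diagnosis: the master substitution — the argument contracts 4-fold per step: reindex s exponentially and solve the linear recurrence in the new index.


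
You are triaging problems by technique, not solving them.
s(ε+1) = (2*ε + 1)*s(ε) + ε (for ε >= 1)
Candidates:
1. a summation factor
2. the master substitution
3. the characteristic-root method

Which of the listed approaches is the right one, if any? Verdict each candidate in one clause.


Method: a summation factor — with the index-dependent coefficient 2*ε + 1, dividing by the cumulative product turns the left side into a pure difference.
- a summation factor — a fit — the right tool for this form.
- the master substitution: the recursion steps by a constant offset, so exponential reindexing is pointless.
- the characteristic-root method — the coefficients vary with the index, breaking the constant-coefficient structure the method needs.


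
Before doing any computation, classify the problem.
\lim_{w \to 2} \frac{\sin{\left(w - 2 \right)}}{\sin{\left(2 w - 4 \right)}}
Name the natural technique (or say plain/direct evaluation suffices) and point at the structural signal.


Technique: l'Hôpital's rule (0/0) — the 0/0 form at 2 is the signature situation for l'Hôpital's rule. Known elementary limits would finish this too — the rule just bypasses the case analysis.


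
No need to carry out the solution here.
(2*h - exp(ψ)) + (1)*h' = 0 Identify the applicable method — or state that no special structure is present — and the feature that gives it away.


Verdict: a linear integrating factor — h appears only to the first power with coefficient 2 — the classic integrating-factor setup.


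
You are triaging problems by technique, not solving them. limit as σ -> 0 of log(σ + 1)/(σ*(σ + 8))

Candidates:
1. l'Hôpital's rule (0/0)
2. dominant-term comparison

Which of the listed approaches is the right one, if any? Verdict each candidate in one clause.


Verdict: l'Hôpital's rule (0/0) — both numerator and denominator vanish at 0: the genuine 0/0 indeterminate that l'Hôpital exists for. Expanding numerator and denominator to first order gives the same value — the rule automates exactly that.
- l'Hôpital's rule (0/0): a fit — the right tool for this form.
- dominant-term comparison — this limit is not decided by comparing leading-term growth at infinity.


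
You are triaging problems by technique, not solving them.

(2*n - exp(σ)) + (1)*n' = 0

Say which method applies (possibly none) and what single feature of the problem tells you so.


Technique: a linear integrating factor — the equation is linear in n with coefficient 2; multiplying by the integrating factor exp(∫2) makes the left side a perfect derivative.


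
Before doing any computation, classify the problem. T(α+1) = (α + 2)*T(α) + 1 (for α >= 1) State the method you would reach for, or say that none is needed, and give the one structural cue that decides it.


Verdict: a summation factor — it is first-order linear but the coefficient α + 2 depends on the index, so multiply through by a summation factor to telescope it.


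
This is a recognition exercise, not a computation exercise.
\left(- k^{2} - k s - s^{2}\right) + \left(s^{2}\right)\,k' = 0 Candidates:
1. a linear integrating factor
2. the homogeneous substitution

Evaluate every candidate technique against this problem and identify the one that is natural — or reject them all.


Best approach: the homogeneous substitution — the slope's numerator and denominator share total degree; set v = k/s and the equation drops to separable form.
- a linear integrating factor: the unknown enters nonlinearly (through a power, a denominator, or a transcendental function), which the linear integrating-factor recipe cannot absorb as-is — any repair would come from a preliminary substitution, not the factor.
- the homogeneous substitution — a fit — the right tool for this form.


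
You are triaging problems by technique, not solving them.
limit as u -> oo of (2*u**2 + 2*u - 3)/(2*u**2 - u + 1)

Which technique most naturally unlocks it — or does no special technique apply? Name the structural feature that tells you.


Technique: dominant-term comparison — as u grows, only the highest-degree terms matter — compare leading terms and read the limit off. As a single quotient, the ∞/∞ shape would yield to repeated differentiation as well — the growth comparison gets there in one look.


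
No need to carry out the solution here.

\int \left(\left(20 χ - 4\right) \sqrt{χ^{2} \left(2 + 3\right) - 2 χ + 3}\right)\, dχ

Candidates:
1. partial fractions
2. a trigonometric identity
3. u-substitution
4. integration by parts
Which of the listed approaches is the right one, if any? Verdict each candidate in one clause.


Diagnosis: u-substitution — differentiating the inner expression (χ^{2} \left(2 + 3\right) - 2 χ + 3) produces the factor 20 χ - 4 up to a constant multiple, so substituting u = (χ^{2} \left(2 + 3\right) - 2 χ + 3) reduces everything to a one-variable integral in u.
- partial fractions: the expression is not a ratio of polynomials that decomposes further.
- a trigonometric identity — with no trigonometric functions present, identity rewriting has no target.
- u-substitution: yes, a natural case for it.
- integration by parts — the non-polynomial partner is not one of the parts kernels — exp, sine, or cosine with a degree-1 argument, or a logarithm.


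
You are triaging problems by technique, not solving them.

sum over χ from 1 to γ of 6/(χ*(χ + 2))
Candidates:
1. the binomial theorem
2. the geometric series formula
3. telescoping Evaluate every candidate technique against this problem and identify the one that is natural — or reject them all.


Best approach: telescoping — the denominator's roots in 6/(χ*(χ + 2)) sit an integer apart: decomposition produces a self-cancelling chain.
- the binomial theorem — there is no sum-raised-to-a-power identity hiding in these terms.
- the geometric series formula: consecutive terms are not related by a fixed multiplier.
- telescoping — yes — fits the structure here.


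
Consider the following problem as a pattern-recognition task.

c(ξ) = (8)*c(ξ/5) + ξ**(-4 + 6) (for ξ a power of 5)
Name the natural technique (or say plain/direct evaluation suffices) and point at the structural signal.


Technique: the master substitution — the call at ξ/5 makes this multiplicative recursion; the master-style substitution converts it to additive.


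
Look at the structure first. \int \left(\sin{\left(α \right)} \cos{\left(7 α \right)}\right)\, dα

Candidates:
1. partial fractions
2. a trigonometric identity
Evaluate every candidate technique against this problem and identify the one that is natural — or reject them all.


Verdict: a trigonometric identity — apply product-to-sum to \sin{\left(α \right)} \cos{\left(7 α \right)}: two clean single-angle terms replace one awkward product.
- partial fractions: there is no rational-function structure to decompose.
- a trigonometric identity — applicable, and directly so.


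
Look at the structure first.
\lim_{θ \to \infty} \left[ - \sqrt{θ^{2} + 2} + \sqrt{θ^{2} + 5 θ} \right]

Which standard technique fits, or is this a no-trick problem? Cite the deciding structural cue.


Technique: conjugate multiplication — divergence minus divergence hides a finite answer — expose it by pairing \sqrt{θ^{2} + 5 θ} - \sqrt{θ^{2} + 2} with its conjugate.


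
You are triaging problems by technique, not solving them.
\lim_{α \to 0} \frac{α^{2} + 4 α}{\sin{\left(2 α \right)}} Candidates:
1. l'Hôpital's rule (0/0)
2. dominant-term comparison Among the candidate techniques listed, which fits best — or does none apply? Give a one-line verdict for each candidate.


Method: l'Hôpital's rule (0/0) — substituting 0 gives 0 over 0; differentiate top and bottom once and re-evaluate. One could equally expand both pieces locally and compare leading terms; the rule does that in one stroke.
- l'Hôpital's rule (0/0): a fit — the right tool for this form.
- dominant-term comparison — this limit is not decided by comparing polynomial growth at infinity.


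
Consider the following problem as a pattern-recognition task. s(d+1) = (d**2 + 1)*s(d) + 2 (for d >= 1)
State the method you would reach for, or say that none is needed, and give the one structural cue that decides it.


Technique: a summation factor — an index-dependent multiplier d**2 + 1 rules out characteristic roots; a summation factor converts it to a pure difference.


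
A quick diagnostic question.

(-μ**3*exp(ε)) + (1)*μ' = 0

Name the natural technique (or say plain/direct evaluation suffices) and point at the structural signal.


Technique: separation of variables — the slope splits multiplicatively: exp(ε) carrying all ε-dependence times μ**3 carrying all μ-dependence — separate and integrate.


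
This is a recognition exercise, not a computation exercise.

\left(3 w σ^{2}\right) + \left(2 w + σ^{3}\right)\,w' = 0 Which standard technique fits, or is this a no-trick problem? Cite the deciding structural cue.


Best approach: the exact-equation method — the cross partial derivatives of 3 w σ^{2} and 2 w + σ^{3} agree, so the left side is the total differential of one potential in σ and w.


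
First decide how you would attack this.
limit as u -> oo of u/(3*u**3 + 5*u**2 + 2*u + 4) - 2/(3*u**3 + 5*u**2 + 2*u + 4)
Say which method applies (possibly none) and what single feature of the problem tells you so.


Diagnosis: dominant-term comparison — at large u only the top-degree terms survive; compare the leading terms and the limit falls out. Viewed as a single quotient this is an ∞/∞ form — an at-infinity application of l'Hôpital's rule would also resolve it; comparing leading growth reads the answer without differentiating.


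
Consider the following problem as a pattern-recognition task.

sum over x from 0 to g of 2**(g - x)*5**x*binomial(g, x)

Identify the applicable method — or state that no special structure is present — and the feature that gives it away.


Best approach: the binomial theorem — the binomial coefficients weight matched powers of 5 and 2, which is exactly the expansion of a binomial power.


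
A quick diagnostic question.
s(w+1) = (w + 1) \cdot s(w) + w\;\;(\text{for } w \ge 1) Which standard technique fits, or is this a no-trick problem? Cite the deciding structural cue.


Technique: a summation factor — it is first-order linear but the coefficient w + 1 depends on the index, so multiply through by a summation factor to telescope it.


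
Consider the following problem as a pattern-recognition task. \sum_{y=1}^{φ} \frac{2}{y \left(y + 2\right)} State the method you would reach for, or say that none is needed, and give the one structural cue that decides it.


Best approach: telescoping — \frac{2}{y \left(y + 2\right)} hides a difference of shifted reciprocals — decompose it and the middle of the sum vanishes.


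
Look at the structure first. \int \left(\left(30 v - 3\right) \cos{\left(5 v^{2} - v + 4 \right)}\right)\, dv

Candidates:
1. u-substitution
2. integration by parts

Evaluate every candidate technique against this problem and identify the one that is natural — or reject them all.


Technique: u-substitution — viewed as a product, the integrand is a composition evaluated at 5 v^{2} - v + 4 times (a constant multiple of) that inner expression's derivative, so u = 5 v^{2} - v + 4 makes it elementary.
- u-substitution — a fit — the right tool for this form.
- integration by parts: the non-polynomial partner is not one of the parts kernels — exp, sine, or cosine with a degree-1 argument, or a logarithm.


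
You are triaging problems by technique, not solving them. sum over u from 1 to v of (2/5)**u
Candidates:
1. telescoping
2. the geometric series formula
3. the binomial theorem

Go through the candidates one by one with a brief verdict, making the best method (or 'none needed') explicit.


Verdict: the geometric series formula — consecutive terms stand in a fixed index-free ratio — the geometric sum formula closes it.
- telescoping: neither a shifted-difference shape nor integer-spaced poles are present.
- the geometric series formula — applicable, and directly so.
- the binomial theorem — there is no sum-raised-to-a-power identity hiding in these terms.


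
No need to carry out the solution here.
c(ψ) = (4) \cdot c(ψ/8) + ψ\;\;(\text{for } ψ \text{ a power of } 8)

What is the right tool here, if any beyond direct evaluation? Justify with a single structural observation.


Best approach: the master substitution — the argument shrinks by the factor 8, so measure the index on a logarithmic scale and the recursion becomes a shift.


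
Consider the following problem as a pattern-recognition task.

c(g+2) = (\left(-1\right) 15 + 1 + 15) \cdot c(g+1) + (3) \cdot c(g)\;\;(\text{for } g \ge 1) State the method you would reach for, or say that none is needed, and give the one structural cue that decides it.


Best approach: the characteristic-root method — try a geometric ansatz r^g: constant coefficients turn the recurrence into one polynomial equation in r.


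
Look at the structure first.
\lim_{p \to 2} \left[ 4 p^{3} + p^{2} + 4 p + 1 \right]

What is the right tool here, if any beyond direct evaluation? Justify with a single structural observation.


Method: no special technique — the expression is continuous at 2 — substitute and evaluate; no indeterminate form appears.


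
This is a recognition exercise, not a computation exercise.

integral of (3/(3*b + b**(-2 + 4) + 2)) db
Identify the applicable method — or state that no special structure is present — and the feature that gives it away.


Technique: partial fractions — a proper rational integrand over the factorable (3*b + b**(-2 + 4) + 2): partial fractions reduce it to elementary pieces.


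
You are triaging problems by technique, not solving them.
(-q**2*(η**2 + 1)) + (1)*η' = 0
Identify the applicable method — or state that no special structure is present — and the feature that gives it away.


Verdict: separation of variables — one side of the product carries the independent variable, the other the unknown — the textbook separation shape.


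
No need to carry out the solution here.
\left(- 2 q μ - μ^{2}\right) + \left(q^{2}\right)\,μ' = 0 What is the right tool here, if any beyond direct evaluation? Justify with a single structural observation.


Diagnosis: the homogeneous substitution — the slope's numerator and denominator have matching total degree, so it depends only on μ/q and the ratio substitution collapses it. Rearranged, this also fits the Bernoulli template directly; the homogeneous substitution reads the structure without the rearrangement.


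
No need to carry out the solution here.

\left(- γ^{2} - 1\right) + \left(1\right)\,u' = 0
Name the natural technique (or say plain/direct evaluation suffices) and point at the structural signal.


Verdict: no special technique — solved for the derivative, no u appears — this is antidifferentiation in γ wearing ODE clothing.


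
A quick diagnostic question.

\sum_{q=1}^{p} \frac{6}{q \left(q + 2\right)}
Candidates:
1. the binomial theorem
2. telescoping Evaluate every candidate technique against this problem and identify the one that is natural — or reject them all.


Verdict: telescoping — \frac{6}{q \left(q + 2\right)} is a collapsed telescope: expand it into simple fractions to see the cancellation.
- the binomial theorem — the summand does not match any term pattern of an expanded binomial power.
- telescoping: applicable, and directly so.


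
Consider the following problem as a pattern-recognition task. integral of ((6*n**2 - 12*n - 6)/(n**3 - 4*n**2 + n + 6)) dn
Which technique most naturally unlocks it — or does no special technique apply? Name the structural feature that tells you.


Technique: partial fractions — break n**3 - 4*n**2 + n + 6 into its roots and the integral splits into logarithm-sized bites.


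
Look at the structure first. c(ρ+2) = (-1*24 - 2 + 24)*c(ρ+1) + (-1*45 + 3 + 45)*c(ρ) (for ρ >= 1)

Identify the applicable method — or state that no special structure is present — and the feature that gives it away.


Diagnosis: the characteristic-root method — this is the constant-coefficient homogeneous case — the whole solution in ρ reduces to a polynomial's roots.


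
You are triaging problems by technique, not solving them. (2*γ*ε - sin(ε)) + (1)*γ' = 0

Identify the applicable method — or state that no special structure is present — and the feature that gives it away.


Verdict: a linear integrating factor — linear in the unknown with genuine forcing: multiply through by the exponential of the integrated coefficient and the left side closes into one derivative.


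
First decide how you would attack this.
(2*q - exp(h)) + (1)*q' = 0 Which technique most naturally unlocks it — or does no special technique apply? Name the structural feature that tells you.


Diagnosis: a linear integrating factor — first power of q, nonzero forcing: the integrating-factor recipe applies verbatim with p = 2.
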